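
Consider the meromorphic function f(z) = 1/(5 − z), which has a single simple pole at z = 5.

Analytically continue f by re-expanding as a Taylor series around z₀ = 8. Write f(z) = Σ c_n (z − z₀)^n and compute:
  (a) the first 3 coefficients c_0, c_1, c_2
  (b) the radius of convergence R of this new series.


Let w = z − z₀, so z = z₀ + w.
Then 5 − z = 5 − (z₀ + w) = (5 − z₀) − w = -3 − w.
f(z) = 1/(-3 − w) = (1/(-3)) · 1/(1 − w/(-3)) = Σ_{n≥0} w^n / (-3)^(n+1).
So c_n = 1/(-3)^(n+1):
  c_0 = 1/(-3)^1 = -1/3.
  c_1 = 1/(-3)^2 = 1/9.
  c_2 = 1/(-3)^3 = -1/27.
The series is valid for |w/d| < 1, i.e. |z − z₀| < |d|.
Radius of convergence: R = |5 − z₀| = |-3| = 3 (distance from z₀ to the singularity z = 5).

c_0 = -1/3, c_1 = 1/9, c_2 = -1/27; R = 3.


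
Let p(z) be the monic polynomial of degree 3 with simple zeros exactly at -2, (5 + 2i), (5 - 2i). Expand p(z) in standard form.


The polynomial is p(z) = ∏_{α ∈ S} (z − α), where S = {-2, (5 + 2i), (5 - 2i)}.
Expanding the product yields: p(z) = z^3 -8·z^2 + 9·z + 58.
Note conjugate pairs combine to real quadratics: (z − (5+2i))(z − (5−2i)) = z² − 10z + 29.
The resulting polynomial has degree 3 and real coefficients as required.

p(z) = z^3 -8·z^2 + 9·z + 58.


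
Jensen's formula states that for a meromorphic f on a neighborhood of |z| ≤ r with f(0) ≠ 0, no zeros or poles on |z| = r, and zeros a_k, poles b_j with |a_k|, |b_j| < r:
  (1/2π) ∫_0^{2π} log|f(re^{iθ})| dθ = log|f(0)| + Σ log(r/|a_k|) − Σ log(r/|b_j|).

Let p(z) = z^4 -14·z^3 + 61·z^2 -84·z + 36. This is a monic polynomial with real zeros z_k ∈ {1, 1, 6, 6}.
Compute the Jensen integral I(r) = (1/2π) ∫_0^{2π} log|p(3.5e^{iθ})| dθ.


Zeros: 1, 1, 6, 6; r = 3.5.
Inside |z| < r: 1, 1. Outside (|z| ≥ r): 6, 6.
p(0) = 36, so log|p(0)| = log(36) = 3.5835.
Apply Jensen: I(r) = log|p(0)| + Σ_k log(r/|z_k|), summed over zeros inside |z| < r.
  log(r/|z_k|) for z_k = 1: log(3.5/1) = 1.2528
  log(r/|z_k|) for z_k = 1: log(3.5/1) = 1.2528
  Outside zeros (6, 6) contribute nothing to the Jensen sum.
Sum over inside zeros: 2.5055.
I(r) = log|p(0)| + (inside sum) = 3.5835 + 2.5055 = 6.0890.
Note: since some zeros are outside |z| ≤ r, the simplified n·log(r) form does NOT apply — only the inside zeros contribute.

I(r) ≈ 6.0890.


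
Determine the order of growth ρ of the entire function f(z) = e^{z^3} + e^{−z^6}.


Each summand is entire of order 3 and 6 respectively (as in the single-exponential case). The order of a sum is at most the max of the orders, so ρ ≤ 6. For the lower bound: on |z|=r choose arg z so that -1z^6 is real positive; then |e^{-1z^6}| = e^{1r^6} while |e^{1z^3}| ≤ e^{1r^3} = o(e^{1r^6}). So |f| ≥ e^{1r^6}(1 − o(1)) and ρ ≥ 6. Hence ρ = max(3, 6) = 6.
Therefore ρ = 6.

Order ρ = 6.


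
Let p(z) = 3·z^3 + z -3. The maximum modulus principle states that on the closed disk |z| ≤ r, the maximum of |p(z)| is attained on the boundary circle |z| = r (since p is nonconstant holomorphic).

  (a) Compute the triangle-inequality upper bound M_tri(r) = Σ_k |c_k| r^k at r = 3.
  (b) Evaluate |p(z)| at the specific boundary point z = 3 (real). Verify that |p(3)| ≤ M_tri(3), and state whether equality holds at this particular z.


Coefficients: c_0 = -3, c_1 = 1, c_2 = 0, c_3 = 3. Radius r = 3.
Part (a). Triangle bound: M_tri(r) = Σ_k |c_k| r^k
  = |-3|·3^0 + |1|·3^1 + |0|·3^2 + |3|·3^3
  = 3 + 3 + 0 + 81 = 87.
This bounds M(r) := max_{|z|=r} |p(z)| from above; equality holds iff all terms c_k z^k can be made to align in phase at a single z on |z|=r.
Part (b). At z = 3 (real, on the circle |z| = r):
  p(3) = (-3)·3^0 + (1)·3^1 + (0)·3^2 + (3)·3^3 = 81.
  |p(3)| = 81.
Check: |p(3)| = 81 ≤ 87 = M_tri(3). ✓ Equality does not hold at z = 3 (the coefficients have mixed signs, so the terms do not all align in phase there).

M_tri(3) = 87; |p(3)| = 81; equality at z=3: no.


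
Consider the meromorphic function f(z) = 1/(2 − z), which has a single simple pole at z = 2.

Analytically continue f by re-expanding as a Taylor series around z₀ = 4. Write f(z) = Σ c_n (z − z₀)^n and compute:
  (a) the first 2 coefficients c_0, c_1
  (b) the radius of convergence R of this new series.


Let w = z − z₀, so z = z₀ + w.
Then 2 − z = 2 − (z₀ + w) = (2 − z₀) − w = -2 − w.
f(z) = 1/(-2 − w) = (1/(-2)) · 1/(1 − w/(-2)) = Σ_{n≥0} w^n / (-2)^(n+1).
So c_n = 1/(-2)^(n+1):
  c_0 = 1/(-2)^1 = -1/2.
  c_1 = 1/(-2)^2 = 1/4.
The series is valid for |w/d| < 1, i.e. |z − z₀| < |d|.
Radius of convergence: R = |2 − z₀| = |-2| = 2 (distance from z₀ to the singularity z = 2).

c_0 = -1/2, c_1 = 1/4; R = 2.


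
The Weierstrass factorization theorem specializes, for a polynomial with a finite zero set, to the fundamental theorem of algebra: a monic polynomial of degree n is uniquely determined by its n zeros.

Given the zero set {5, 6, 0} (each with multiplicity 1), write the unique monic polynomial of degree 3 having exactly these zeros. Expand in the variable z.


The polynomial is p(z) = ∏_{α ∈ S} (z − α), where S = {5, 6, 0}.
Expanding the product yields: p(z) = z^3 -11·z^2 + 30·z.
The resulting polynomial has degree 3 and real coefficients as required.

p(z) = z^3 -11·z^2 + 30·z.


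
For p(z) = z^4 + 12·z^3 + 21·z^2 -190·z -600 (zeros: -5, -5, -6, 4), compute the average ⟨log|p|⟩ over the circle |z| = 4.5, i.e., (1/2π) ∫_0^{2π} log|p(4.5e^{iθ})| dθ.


Zeros: -6, -5, -5, 4; r = 4.5.
Inside |z| < r: 4. Outside (|z| ≥ r): -6, -5, -5.
p(0) = -600, so log|p(0)| = log(600) = 6.3969.
Apply Jensen: I(r) = log|p(0)| + Σ_k log(r/|z_k|), summed over zeros inside |z| < r.
  log(r/|z_k|) for z_k = 4: log(4.5/4) = 0.1178
  Outside zeros (-6, -5, -5) contribute nothing to the Jensen sum.
Sum over inside zeros: 0.1178.
I(r) = log|p(0)| + (inside sum) = 6.3969 + 0.1178 = 6.5147.
Note: since some zeros are outside |z| ≤ r, the simplified n·log(r) form does NOT apply — only the inside zeros contribute.

I(r) ≈ 6.5147.


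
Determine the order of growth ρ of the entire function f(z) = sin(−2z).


sin(w) is a linear combination of e^{iw} and e^{−iw} (or e^w, e^{−w} in the hyperbolic case), so |sin(w)| ≤ e^{|w|}. With w = −2z, |w| ≤ 2|z| + 0 = 2r + 0 on |z| = r, giving M(r) ≤ e^{2r + 0}, so ρ ≤ 1. On a suitable ray (z = it for sin/cos; z = t for sinh/cosh, t real → ∞), |sin(−2z)| grows like e^{2|t|}/2, so ρ ≥ 1. Hence ρ = 1.
Therefore ρ = 1.

Order ρ = 1.


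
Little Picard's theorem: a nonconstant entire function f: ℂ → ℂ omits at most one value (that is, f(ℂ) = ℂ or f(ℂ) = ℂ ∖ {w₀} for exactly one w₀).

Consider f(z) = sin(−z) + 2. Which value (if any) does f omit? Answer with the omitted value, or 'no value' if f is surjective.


Little Picard bounds the complement of f(ℂ) to at most one point.
sin is entire and surjective onto ℂ: for every w ∈ ℂ, sin(ζ) = w has a solution ζ ∈ ℂ (e.g., via the complex inverse arcsin). With ζ = −z this gives z = ζ/(-1). Then 1·sin(−z) takes every value in 1·ℂ = ℂ, and adding 2 is a bijection of ℂ. So f is surjective and omits no value. (Note: only on the real line is sin bounded by [−1, 1].)

Omitted value: no value.


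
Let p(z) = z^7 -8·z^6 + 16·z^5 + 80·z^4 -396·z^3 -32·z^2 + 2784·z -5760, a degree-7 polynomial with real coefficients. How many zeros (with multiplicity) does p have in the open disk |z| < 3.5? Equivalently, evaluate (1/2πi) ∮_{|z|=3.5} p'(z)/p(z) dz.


The zeros of p are: (3 + 3i), (3 - 3i), (-3 + 1i), (-3 - 1i), 4, (2 + 2i), (2 - 2i).
Their magnitudes are: 4.243, 4.243, 3.162, 3.162, 4, 2.828, 2.828.
Zeros with |z| < R = 3.5: (-3 + 1i), (-3 - 1i), (2 + 2i), (2 - 2i).
Count = 4.
By the argument principle, (1/2πi) ∮_{|z|=R} p'(z)/p(z) dz equals exactly this count.

Number of zeros inside |z| < 3.5: 4.


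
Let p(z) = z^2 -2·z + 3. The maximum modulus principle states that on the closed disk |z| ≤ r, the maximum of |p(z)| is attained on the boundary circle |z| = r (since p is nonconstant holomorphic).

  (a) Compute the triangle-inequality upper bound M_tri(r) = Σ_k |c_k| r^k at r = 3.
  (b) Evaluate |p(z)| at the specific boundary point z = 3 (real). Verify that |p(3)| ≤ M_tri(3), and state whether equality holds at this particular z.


Coefficients: c_0 = 3, c_1 = -2, c_2 = 1. Radius r = 3.
Part (a). Triangle bound: M_tri(r) = Σ_k |c_k| r^k
  = |3|·3^0 + |-2|·3^1 + |1|·3^2
  = 3 + 6 + 9 = 18.
This bounds M(r) := max_{|z|=r} |p(z)| from above; equality holds iff all terms c_k z^k can be made to align in phase at a single z on |z|=r.
Part (b). At z = 3 (real, on the circle |z| = r):
  p(3) = (3)·3^0 + (-2)·3^1 + (1)·3^2 = 6.
  |p(3)| = 6.
Check: |p(3)| = 6 ≤ 18 = M_tri(3). ✓ Equality does not hold at z = 3 (the coefficients have mixed signs, so the terms do not all align in phase there).

M_tri(3) = 18; |p(3)| = 6; equality at z=3: no.


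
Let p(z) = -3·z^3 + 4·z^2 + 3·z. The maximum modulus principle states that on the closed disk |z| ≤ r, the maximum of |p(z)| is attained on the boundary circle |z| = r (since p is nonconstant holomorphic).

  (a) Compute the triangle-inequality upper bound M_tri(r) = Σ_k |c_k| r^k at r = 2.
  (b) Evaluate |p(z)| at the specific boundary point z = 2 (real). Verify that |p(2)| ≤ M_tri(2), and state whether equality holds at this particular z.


Coefficients: c_0 = 0, c_1 = 3, c_2 = 4, c_3 = -3. Radius r = 2.
Part (a). Triangle bound: M_tri(r) = Σ_k |c_k| r^k
  = |0|·2^0 + |3|·2^1 + |4|·2^2 + |-3|·2^3
  = 0 + 6 + 16 + 24 = 46.
This bounds M(r) := max_{|z|=r} |p(z)| from above; equality holds iff all terms c_k z^k can be made to align in phase at a single z on |z|=r.
Part (b). At z = 2 (real, on the circle |z| = r):
  p(2) = (0)·2^0 + (3)·2^1 + (4)·2^2 + (-3)·2^3 = -2.
  |p(2)| = 2.
Check: |p(2)| = 2 ≤ 46 = M_tri(2). ✓ Equality does not hold at z = 2 (the coefficients have mixed signs, so the terms do not all align in phase there).

M_tri(2) = 46; |p(2)| = 2; equality at z=2: no.


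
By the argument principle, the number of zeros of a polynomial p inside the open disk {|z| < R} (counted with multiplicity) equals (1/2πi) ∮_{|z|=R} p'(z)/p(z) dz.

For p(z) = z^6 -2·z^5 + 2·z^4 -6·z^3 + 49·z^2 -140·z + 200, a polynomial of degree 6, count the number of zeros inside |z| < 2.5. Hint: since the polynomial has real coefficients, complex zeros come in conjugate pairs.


The zeros of p are: (-2 + 2i), (-2 - 2i), (1 + 2i), (1 - 2i), (2 + 1i), (2 - 1i).
Their magnitudes are: 2.828, 2.828, 2.236, 2.236, 2.236, 2.236.
Zeros with |z| < R = 2.5: (1 + 2i), (1 - 2i), (2 + 1i), (2 - 1i).
Count = 4.
By the argument principle, (1/2πi) ∮_{|z|=R} p'(z)/p(z) dz equals exactly this count.

Number of zeros inside |z| < 2.5: 4.


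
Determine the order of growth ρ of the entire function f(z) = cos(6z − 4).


cos(w) is a linear combination of e^{iw} and e^{−iw} (or e^w, e^{−w} in the hyperbolic case), so |cos(w)| ≤ e^{|w|}. With w = 6z − 4, |w| ≤ 6|z| + 4 = 6r + 4 on |z| = r, giving M(r) ≤ e^{6r + 4}, so ρ ≤ 1. On a suitable ray (z = it for sin/cos; z = t for sinh/cosh, t real → ∞), |cos(6z − 4)| grows like e^{6|t|}/2, so ρ ≥ 1. Hence ρ = 1.
Therefore ρ = 1.

Order ρ = 1.


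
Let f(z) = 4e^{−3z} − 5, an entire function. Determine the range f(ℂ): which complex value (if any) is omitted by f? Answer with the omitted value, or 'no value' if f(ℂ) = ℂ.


Little Picard bounds the complement of f(ℂ) to at most one point.
e^{−3z} is never zero on ℂ, so 4·e^{−3z} takes every value in ℂ ∖ {0}. Adding -5 shifts the range to ℂ ∖ {-5}. Thus f omits exactly the value -5.

Omitted value: -5.


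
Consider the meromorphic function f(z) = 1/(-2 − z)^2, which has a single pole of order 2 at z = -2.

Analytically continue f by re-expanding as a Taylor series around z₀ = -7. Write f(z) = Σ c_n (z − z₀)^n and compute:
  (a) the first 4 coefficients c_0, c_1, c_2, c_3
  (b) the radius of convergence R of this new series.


Let w = z − z₀, so z = z₀ + w.
Then -2 − z = -2 − (z₀ + w) = (-2 − z₀) − w = 5 − w.
f(z) = 1/(5 − w)^2 = (1/(5)^2) · (1 − w/(5))^{−2}.
By the binomial series (1−u)^{−2} = Σ_{n≥0} C(n+1, 1) u^n for |u|<1, with u = w/(5):
  c_n = C(n+1, 1) / (5)^(n+2).
  c_0 = 1/(5)^2 = 1/25.
  c_1 = 2/(5)^3 = 2/125.
  c_2 = 3/(5)^4 = 3/625.
  c_3 = 4/(5)^5 = 4/3125.
The series is valid for |w/d| < 1, i.e. |z − z₀| < |d|.
Radius of convergence: R = |-2 − z₀| = |5| = 5 (distance from z₀ to the singularity z = -2).

c_0 = 1/25, c_1 = 2/125, c_2 = 3/625, c_3 = 4/3125; R = 5.


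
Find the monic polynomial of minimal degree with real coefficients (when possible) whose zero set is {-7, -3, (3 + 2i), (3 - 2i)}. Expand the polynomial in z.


The polynomial is p(z) = ∏_{α ∈ S} (z − α), where S = {-7, -3, (3 + 2i), (3 - 2i)}.
Expanding the product yields: p(z) = z^4 + 4·z^3 -26·z^2 + 4·z + 273.
Note conjugate pairs combine to real quadratics: (z − (3+2i))(z − (3−2i)) = z² − 6z + 13.
The resulting polynomial has degree 4 and real coefficients as required.

p(z) = z^4 + 4·z^3 -26·z^2 + 4·z + 273.


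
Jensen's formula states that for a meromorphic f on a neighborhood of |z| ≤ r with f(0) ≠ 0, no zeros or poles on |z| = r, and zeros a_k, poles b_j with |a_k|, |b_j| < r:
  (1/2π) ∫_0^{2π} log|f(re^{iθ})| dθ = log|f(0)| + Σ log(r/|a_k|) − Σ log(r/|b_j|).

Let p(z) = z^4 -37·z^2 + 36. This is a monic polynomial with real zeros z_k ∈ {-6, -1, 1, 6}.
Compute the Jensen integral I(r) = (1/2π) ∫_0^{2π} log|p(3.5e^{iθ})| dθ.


Zeros: -6, -1, 1, 6; r = 3.5.
Inside |z| < r: -1, 1. Outside (|z| ≥ r): -6, 6.
p(0) = 36, so log|p(0)| = log(36) = 3.5835.
Apply Jensen: I(r) = log|p(0)| + Σ_k log(r/|z_k|), summed over zeros inside |z| < r.
  log(r/|z_k|) for z_k = -1: log(3.5/1) = 1.2528
  log(r/|z_k|) for z_k = 1: log(3.5/1) = 1.2528
  Outside zeros (-6, 6) contribute nothing to the Jensen sum.
Sum over inside zeros: 2.5055.
I(r) = log|p(0)| + (inside sum) = 3.5835 + 2.5055 = 6.0890.
Note: since some zeros are outside |z| ≤ r, the simplified n·log(r) form does NOT apply — only the inside zeros contribute.

I(r) ≈ 6.0890.


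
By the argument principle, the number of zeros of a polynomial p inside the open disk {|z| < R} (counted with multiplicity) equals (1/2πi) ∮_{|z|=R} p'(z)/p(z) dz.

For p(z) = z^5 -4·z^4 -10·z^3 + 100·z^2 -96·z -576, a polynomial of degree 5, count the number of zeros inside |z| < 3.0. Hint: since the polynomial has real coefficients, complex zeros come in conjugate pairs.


The zeros of p are: -2, (3 + 3i), (3 - 3i), 4, -4.
Their magnitudes are: 2, 4.243, 4.243, 4, 4.
Zeros with |z| < R = 3.0: -2.
Count = 1.
By the argument principle, (1/2πi) ∮_{|z|=R} p'(z)/p(z) dz equals exactly this count.

Number of zeros inside |z| < 3.0: 1.


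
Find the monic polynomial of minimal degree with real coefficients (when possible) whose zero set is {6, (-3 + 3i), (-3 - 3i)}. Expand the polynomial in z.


The polynomial is p(z) = ∏_{α ∈ S} (z − α), where S = {6, (-3 + 3i), (-3 - 3i)}.
Expanding the product yields: p(z) = z^3 -18·z -108.
Note conjugate pairs combine to real quadratics: (z − (-3+3i))(z − (-3−3i)) = z² + 6z + 18.
The resulting polynomial has degree 3 and real coefficients as required.

p(z) = z^3 -18·z -108.


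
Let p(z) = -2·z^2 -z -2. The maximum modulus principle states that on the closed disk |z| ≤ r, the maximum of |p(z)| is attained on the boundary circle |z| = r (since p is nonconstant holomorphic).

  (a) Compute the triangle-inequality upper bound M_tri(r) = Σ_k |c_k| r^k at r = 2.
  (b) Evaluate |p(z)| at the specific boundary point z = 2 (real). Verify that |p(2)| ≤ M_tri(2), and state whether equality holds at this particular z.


Coefficients: c_0 = -2, c_1 = -1, c_2 = -2. Radius r = 2.
Part (a). Triangle bound: M_tri(r) = Σ_k |c_k| r^k
  = |-2|·2^0 + |-1|·2^1 + |-2|·2^2
  = 2 + 2 + 8 = 12.
This bounds M(r) := max_{|z|=r} |p(z)| from above; equality holds iff all terms c_k z^k can be made to align in phase at a single z on |z|=r.
Part (b). At z = 2 (real, on the circle |z| = r):
  p(2) = (-2)·2^0 + (-1)·2^1 + (-2)·2^2 = -12.
  |p(2)| = 12.
Since all nonzero coefficients share the same sign, |p(2)| = 12 = M_tri(2); the triangle bound is attained at z = 2, so in fact M(r) = 12.

M_tri(2) = 12; |p(2)| = 12; equality at z=2: yes.


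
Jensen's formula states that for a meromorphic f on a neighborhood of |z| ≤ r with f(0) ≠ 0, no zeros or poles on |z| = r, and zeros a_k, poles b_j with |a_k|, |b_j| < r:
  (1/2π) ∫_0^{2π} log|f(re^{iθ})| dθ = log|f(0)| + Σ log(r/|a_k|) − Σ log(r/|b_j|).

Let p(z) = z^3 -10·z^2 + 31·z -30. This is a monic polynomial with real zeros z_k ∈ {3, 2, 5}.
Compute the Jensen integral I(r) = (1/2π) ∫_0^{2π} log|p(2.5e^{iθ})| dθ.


Zeros: 2, 3, 5; r = 2.5.
Inside |z| < r: 2. Outside (|z| ≥ r): 3, 5.
p(0) = -30, so log|p(0)| = log(30) = 3.4012.
Apply Jensen: I(r) = log|p(0)| + Σ_k log(r/|z_k|), summed over zeros inside |z| < r.
  log(r/|z_k|) for z_k = 2: log(2.5/2) = 0.2231
  Outside zeros (3, 5) contribute nothing to the Jensen sum.
Sum over inside zeros: 0.2231.
I(r) = log|p(0)| + (inside sum) = 3.4012 + 0.2231 = 3.6243.
Note: since some zeros are outside |z| ≤ r, the simplified n·log(r) form does NOT apply — only the inside zeros contribute.

I(r) ≈ 3.6243.


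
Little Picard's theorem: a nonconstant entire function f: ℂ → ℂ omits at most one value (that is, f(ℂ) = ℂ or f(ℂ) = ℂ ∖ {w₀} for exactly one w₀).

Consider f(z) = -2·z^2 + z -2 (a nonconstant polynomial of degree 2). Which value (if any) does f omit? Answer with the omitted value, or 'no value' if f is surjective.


Little Picard bounds the complement of f(ℂ) to at most one point.
For every w ∈ ℂ, the equation p(z) − w = 0 is a nonconstant polynomial in z and hence has at least one root by the fundamental theorem of algebra. So p is surjective onto ℂ, omitting no value.

Omitted value: no value.


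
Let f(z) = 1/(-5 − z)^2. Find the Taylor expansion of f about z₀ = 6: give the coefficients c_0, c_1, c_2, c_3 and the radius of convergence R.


Let w = z − z₀, so z = z₀ + w.
Then -5 − z = -5 − (z₀ + w) = (-5 − z₀) − w = -11 − w.
f(z) = 1/(-11 − w)^2 = (1/(-11)^2) · (1 − w/(-11))^{−2}.
By the binomial series (1−u)^{−2} = Σ_{n≥0} C(n+1, 1) u^n for |u|<1, with u = w/(-11):
  c_n = C(n+1, 1) / (-11)^(n+2).
  c_0 = 1/(-11)^2 = 1/121.
  c_1 = 2/(-11)^3 = -2/1331.
  c_2 = 3/(-11)^4 = 3/14641.
  c_3 = 4/(-11)^5 = -4/161051.
The series is valid for |w/d| < 1, i.e. |z − z₀| < |d|.
Radius of convergence: R = |-5 − z₀| = |-11| = 11 (distance from z₀ to the singularity z = -5).

c_0 = 1/121, c_1 = -2/1331, c_2 = 3/14641, c_3 = -4/161051; R = 11.


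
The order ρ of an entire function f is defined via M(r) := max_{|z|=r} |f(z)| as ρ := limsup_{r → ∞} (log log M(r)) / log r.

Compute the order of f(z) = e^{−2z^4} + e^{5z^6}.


Each summand is entire of order 4 and 6 respectively (as in the single-exponential case). The order of a sum is at most the max of the orders, so ρ ≤ 6. For the lower bound: on |z|=r choose arg z so that 5z^6 is real positive; then |e^{5z^6}| = e^{5r^6} while |e^{-2z^4}| ≤ e^{2r^4} = o(e^{5r^6}). So |f| ≥ e^{5r^6}(1 − o(1)) and ρ ≥ 6. Hence ρ = max(4, 6) = 6.
Therefore ρ = 6.

Order ρ = 6.


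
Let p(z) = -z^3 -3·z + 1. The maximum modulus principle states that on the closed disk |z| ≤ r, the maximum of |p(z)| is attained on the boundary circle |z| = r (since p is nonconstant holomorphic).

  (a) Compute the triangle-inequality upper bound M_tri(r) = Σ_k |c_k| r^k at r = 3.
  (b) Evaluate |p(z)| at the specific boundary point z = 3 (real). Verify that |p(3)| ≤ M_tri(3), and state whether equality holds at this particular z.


Coefficients: c_0 = 1, c_1 = -3, c_2 = 0, c_3 = -1. Radius r = 3.
Part (a). Triangle bound: M_tri(r) = Σ_k |c_k| r^k
  = |1|·3^0 + |-3|·3^1 + |0|·3^2 + |-1|·3^3
  = 1 + 9 + 0 + 27 = 37.
This bounds M(r) := max_{|z|=r} |p(z)| from above; equality holds iff all terms c_k z^k can be made to align in phase at a single z on |z|=r.
Part (b). At z = 3 (real, on the circle |z| = r):
  p(3) = (1)·3^0 + (-3)·3^1 + (0)·3^2 + (-1)·3^3 = -35.
  |p(3)| = 35.
Check: |p(3)| = 35 ≤ 37 = M_tri(3). ✓ Equality does not hold at z = 3 (the coefficients have mixed signs, so the terms do not all align in phase there).

M_tri(3) = 37; |p(3)| = 35; equality at z=3: no.


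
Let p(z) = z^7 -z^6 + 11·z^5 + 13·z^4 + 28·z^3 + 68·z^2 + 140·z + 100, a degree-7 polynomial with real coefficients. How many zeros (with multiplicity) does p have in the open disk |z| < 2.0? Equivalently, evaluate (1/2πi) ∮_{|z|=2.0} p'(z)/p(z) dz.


The zeros of p are: (1 + 3i), (1 - 3i), (1 + 2i), (1 - 2i), -1, (-1 + 1i), (-1 - 1i).
Their magnitudes are: 3.162, 3.162, 2.236, 2.236, 1, 1.414, 1.414.
Zeros with |z| < R = 2.0: -1, (-1 + 1i), (-1 - 1i).
Count = 3.
By the argument principle, (1/2πi) ∮_{|z|=R} p'(z)/p(z) dz equals exactly this count.

Number of zeros inside |z| < 2.0: 3.


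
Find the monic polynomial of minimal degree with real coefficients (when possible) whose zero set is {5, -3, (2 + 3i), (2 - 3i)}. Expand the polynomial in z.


The polynomial is p(z) = ∏_{α ∈ S} (z − α), where S = {5, -3, (2 + 3i), (2 - 3i)}.
Expanding the product yields: p(z) = z^4 -6·z^3 + 6·z^2 + 34·z -195.
Note conjugate pairs combine to real quadratics: (z − (2+3i))(z − (2−3i)) = z² − 4z + 13.
The resulting polynomial has degree 4 and real coefficients as required.

p(z) = z^4 -6·z^3 + 6·z^2 + 34·z -195.


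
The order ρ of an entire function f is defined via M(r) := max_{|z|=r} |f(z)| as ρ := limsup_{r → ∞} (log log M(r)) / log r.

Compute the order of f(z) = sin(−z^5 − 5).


Write sin(w) = (e^{iw} ± e^{−iw})/(2 or 2i), so |sin(w)| ≤ e^{|w|}. With w = −z^5 − 5, |w| ≤ 1r^5 + 5 on |z|=r, giving M(r) ≤ e^{1r^5 + 5} and ρ ≤ 5. For the lower bound, choose z on |z|=r with -1z^5 purely imaginary of modulus 1r^5; then |sin(−z^5 − 5)| grows like e^{1r^5}/2, so ρ ≥ 5. Hence ρ = 5.
Therefore ρ = 5.

Order ρ = 5.


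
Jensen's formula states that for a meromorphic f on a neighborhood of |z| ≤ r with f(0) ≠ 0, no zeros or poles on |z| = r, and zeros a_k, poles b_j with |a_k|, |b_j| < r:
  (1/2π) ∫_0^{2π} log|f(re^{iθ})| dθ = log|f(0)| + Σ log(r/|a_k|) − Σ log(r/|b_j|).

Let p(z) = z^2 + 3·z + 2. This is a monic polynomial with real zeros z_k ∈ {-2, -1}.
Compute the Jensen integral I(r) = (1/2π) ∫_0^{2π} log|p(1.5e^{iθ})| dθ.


Zeros: -2, -1; r = 1.5.
Inside |z| < r: -1. Outside (|z| ≥ r): -2.
p(0) = 2, so log|p(0)| = log(2) = 0.6931.
Apply Jensen: I(r) = log|p(0)| + Σ_k log(r/|z_k|), summed over zeros inside |z| < r.
  log(r/|z_k|) for z_k = -1: log(1.5/1) = 0.4055
  Outside zeros (-2) contribute nothing to the Jensen sum.
Sum over inside zeros: 0.4055.
I(r) = log|p(0)| + (inside sum) = 0.6931 + 0.4055 = 1.0986.
Note: since some zeros are outside |z| ≤ r, the simplified n·log(r) form does NOT apply — only the inside zeros contribute.

I(r) ≈ 1.0986.


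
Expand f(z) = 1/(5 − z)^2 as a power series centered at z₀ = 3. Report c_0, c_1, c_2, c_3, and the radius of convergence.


Let w = z − z₀, so z = z₀ + w.
Then 5 − z = 5 − (z₀ + w) = (5 − z₀) − w = 2 − w.
f(z) = 1/(2 − w)^2 = (1/(2)^2) · (1 − w/(2))^{−2}.
By the binomial series (1−u)^{−2} = Σ_{n≥0} C(n+1, 1) u^n for |u|<1, with u = w/(2):
  c_n = C(n+1, 1) / (2)^(n+2).
  c_0 = 1/(2)^2 = 1/4.
  c_1 = 2/(2)^3 = 1/4.
  c_2 = 3/(2)^4 = 3/16.
  c_3 = 4/(2)^5 = 1/8.
The series is valid for |w/d| < 1, i.e. |z − z₀| < |d|.
Radius of convergence: R = |5 − z₀| = |2| = 2 (distance from z₀ to the singularity z = 5).

c_0 = 1/4, c_1 = 1/4, c_2 = 3/16, c_3 = 1/8; R = 2.


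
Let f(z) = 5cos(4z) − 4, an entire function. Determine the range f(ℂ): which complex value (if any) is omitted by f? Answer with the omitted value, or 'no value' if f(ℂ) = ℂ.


Little Picard bounds the complement of f(ℂ) to at most one point.
cos is entire and surjective onto ℂ: for every w ∈ ℂ, cos(ζ) = w has a solution ζ ∈ ℂ (e.g., via the complex inverse arccos). With ζ = 4z this gives z = ζ/(4). Then 5·cos(4z) takes every value in 5·ℂ = ℂ, and adding -4 is a bijection of ℂ. So f is surjective and omits no value. (Note: only on the real line is cos bounded by [−1, 1].)

Omitted value: no value.


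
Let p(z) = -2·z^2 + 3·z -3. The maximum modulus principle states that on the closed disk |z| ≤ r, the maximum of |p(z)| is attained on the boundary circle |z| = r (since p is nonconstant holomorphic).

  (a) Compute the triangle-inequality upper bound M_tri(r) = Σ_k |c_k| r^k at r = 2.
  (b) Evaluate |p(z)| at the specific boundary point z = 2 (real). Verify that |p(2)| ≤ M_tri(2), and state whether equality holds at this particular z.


Coefficients: c_0 = -3, c_1 = 3, c_2 = -2. Radius r = 2.
Part (a). Triangle bound: M_tri(r) = Σ_k |c_k| r^k
  = |-3|·2^0 + |3|·2^1 + |-2|·2^2
  = 3 + 6 + 8 = 17.
This bounds M(r) := max_{|z|=r} |p(z)| from above; equality holds iff all terms c_k z^k can be made to align in phase at a single z on |z|=r.
Part (b). At z = 2 (real, on the circle |z| = r):
  p(2) = (-3)·2^0 + (3)·2^1 + (-2)·2^2 = -5.
  |p(2)| = 5.
Check: |p(2)| = 5 ≤ 17 = M_tri(2). ✓ Equality does not hold at z = 2 (the coefficients have mixed signs, so the terms do not all align in phase there).

M_tri(2) = 17; |p(2)| = 5; equality at z=2: no.


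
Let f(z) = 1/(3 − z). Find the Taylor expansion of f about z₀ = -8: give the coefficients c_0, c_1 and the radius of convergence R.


Let w = z − z₀, so z = z₀ + w.
Then 3 − z = 3 − (z₀ + w) = (3 − z₀) − w = 11 − w.
f(z) = 1/(11 − w) = (1/(11)) · 1/(1 − w/(11)) = Σ_{n≥0} w^n / (11)^(n+1).
So c_n = 1/(11)^(n+1):
  c_0 = 1/(11)^1 = 1/11.
  c_1 = 1/(11)^2 = 1/121.
The series is valid for |w/d| < 1, i.e. |z − z₀| < |d|.
Radius of convergence: R = |3 − z₀| = |11| = 11 (distance from z₀ to the singularity z = 3).

c_0 = 1/11, c_1 = 1/121; R = 11.


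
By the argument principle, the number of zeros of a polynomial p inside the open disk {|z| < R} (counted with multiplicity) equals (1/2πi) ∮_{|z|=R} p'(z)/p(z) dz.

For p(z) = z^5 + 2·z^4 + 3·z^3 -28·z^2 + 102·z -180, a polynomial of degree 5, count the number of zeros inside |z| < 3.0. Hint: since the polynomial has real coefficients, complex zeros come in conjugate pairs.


The zeros of p are: (1 + 2i), (1 - 2i), 2, (-3 + 3i), (-3 - 3i).
Their magnitudes are: 2.236, 2.236, 2, 4.243, 4.243.
Zeros with |z| < R = 3.0: (1 + 2i), (1 - 2i), 2.
Count = 3.
By the argument principle, (1/2πi) ∮_{|z|=R} p'(z)/p(z) dz equals exactly this count.

Number of zeros inside |z| < 3.0: 3.


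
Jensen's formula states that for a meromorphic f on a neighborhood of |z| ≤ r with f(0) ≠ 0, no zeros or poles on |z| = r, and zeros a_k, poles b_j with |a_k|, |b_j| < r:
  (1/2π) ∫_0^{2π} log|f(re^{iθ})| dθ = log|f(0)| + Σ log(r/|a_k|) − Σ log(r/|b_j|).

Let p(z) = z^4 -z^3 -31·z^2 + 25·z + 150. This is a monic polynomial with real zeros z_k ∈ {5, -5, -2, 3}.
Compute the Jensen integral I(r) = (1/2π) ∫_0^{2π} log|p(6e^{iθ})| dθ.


Zeros: -5, -2, 3, 5; r = 6.
Inside |z| < r: -5, -2, 3, 5. Outside (|z| ≥ r): ∅.
p(0) = 150, so log|p(0)| = log(150) = 5.0106.
Apply Jensen: I(r) = log|p(0)| + Σ_k log(r/|z_k|), summed over zeros inside |z| < r.
  log(r/|z_k|) for z_k = 5: log(6/5) = 0.1823
  log(r/|z_k|) for z_k = -5: log(6/5) = 0.1823
  log(r/|z_k|) for z_k = -2: log(6/2) = 1.0986
  log(r/|z_k|) for z_k = 3: log(6/3) = 0.6931
Sum over inside zeros: 2.1564.
I(r) = log|p(0)| + (inside sum) = 5.0106 + 2.1564 = 7.1670.
Closed form (all zeros inside, monic): I(r) = n·log(r) = 4·log(6) = 7.1670. ✓

I(r) ≈ 7.1670.


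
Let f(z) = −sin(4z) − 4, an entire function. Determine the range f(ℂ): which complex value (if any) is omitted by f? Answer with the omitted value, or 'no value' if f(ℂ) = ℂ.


Little Picard bounds the complement of f(ℂ) to at most one point.
sin is entire and surjective onto ℂ: for every w ∈ ℂ, sin(ζ) = w has a solution ζ ∈ ℂ (e.g., via the complex inverse arcsin). With ζ = 4z this gives z = ζ/(4). Then -1·sin(4z) takes every value in -1·ℂ = ℂ, and adding -4 is a bijection of ℂ. So f is surjective and omits no value. (Note: only on the real line is sin bounded by [−1, 1].)

Omitted value: no value.


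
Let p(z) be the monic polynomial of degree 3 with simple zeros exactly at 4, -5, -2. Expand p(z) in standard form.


The polynomial is p(z) = ∏_{α ∈ S} (z − α), where S = {4, -5, -2}.
Expanding the product yields: p(z) = z^3 + 3·z^2 -18·z -40.
The resulting polynomial has degree 3 and real coefficients as required.

p(z) = z^3 + 3·z^2 -18·z -40.


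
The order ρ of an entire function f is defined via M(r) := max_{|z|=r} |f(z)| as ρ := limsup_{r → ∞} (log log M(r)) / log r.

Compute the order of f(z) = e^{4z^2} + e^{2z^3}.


Each summand is entire of order 2 and 3 respectively (as in the single-exponential case). The order of a sum is at most the max of the orders, so ρ ≤ 3. For the lower bound: on |z|=r choose arg z so that 2z^3 is real positive; then |e^{2z^3}| = e^{2r^3} while |e^{4z^2}| ≤ e^{4r^2} = o(e^{2r^3}). So |f| ≥ e^{2r^3}(1 − o(1)) and ρ ≥ 3. Hence ρ = max(2, 3) = 3.
Therefore ρ = 3.

Order ρ = 3.


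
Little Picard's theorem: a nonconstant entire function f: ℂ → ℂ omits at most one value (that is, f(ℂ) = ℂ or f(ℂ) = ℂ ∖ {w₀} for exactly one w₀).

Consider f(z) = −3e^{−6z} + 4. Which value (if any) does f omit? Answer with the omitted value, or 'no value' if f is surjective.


Little Picard bounds the complement of f(ℂ) to at most one point.
e^{−6z} is never zero on ℂ, so -3·e^{−6z} takes every value in ℂ ∖ {0}. Adding 4 shifts the range to ℂ ∖ {4}. Thus f omits exactly the value 4.

Omitted value: 4.


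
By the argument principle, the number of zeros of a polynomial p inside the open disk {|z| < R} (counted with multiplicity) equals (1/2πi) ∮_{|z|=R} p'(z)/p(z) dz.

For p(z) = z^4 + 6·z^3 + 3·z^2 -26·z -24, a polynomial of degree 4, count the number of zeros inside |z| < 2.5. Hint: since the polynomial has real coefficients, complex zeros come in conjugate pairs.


The zeros of p are: -4, -3, 2, -1.
Their magnitudes are: 4, 3, 2, 1.
Zeros with |z| < R = 2.5: 2, -1.
Count = 2.
By the argument principle, (1/2πi) ∮_{|z|=R} p'(z)/p(z) dz equals exactly this count.

Number of zeros inside |z| < 2.5: 2.


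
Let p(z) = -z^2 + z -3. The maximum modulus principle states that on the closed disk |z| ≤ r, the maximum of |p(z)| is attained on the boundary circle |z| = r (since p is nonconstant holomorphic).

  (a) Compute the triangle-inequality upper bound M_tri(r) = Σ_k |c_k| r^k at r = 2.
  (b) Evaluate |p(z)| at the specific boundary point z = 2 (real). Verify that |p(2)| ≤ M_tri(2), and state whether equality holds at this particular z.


Coefficients: c_0 = -3, c_1 = 1, c_2 = -1. Radius r = 2.
Part (a). Triangle bound: M_tri(r) = Σ_k |c_k| r^k
  = |-3|·2^0 + |1|·2^1 + |-1|·2^2
  = 3 + 2 + 4 = 9.
This bounds M(r) := max_{|z|=r} |p(z)| from above; equality holds iff all terms c_k z^k can be made to align in phase at a single z on |z|=r.
Part (b). At z = 2 (real, on the circle |z| = r):
  p(2) = (-3)·2^0 + (1)·2^1 + (-1)·2^2 = -5.
  |p(2)| = 5.
Check: |p(2)| = 5 ≤ 9 = M_tri(2). ✓ Equality does not hold at z = 2 (the coefficients have mixed signs, so the terms do not all align in phase there).

M_tri(2) = 9; |p(2)| = 5; equality at z=2: no.


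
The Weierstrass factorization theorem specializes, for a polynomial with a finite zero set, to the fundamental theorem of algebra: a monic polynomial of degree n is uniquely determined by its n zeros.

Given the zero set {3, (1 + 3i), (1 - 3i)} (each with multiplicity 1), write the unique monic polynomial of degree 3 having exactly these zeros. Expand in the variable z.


The polynomial is p(z) = ∏_{α ∈ S} (z − α), where S = {3, (1 + 3i), (1 - 3i)}.
Expanding the product yields: p(z) = z^3 -5·z^2 + 16·z -30.
Note conjugate pairs combine to real quadratics: (z − (1+3i))(z − (1−3i)) = z² − 2z + 10.
The resulting polynomial has degree 3 and real coefficients as required.

p(z) = z^3 -5·z^2 + 16·z -30.


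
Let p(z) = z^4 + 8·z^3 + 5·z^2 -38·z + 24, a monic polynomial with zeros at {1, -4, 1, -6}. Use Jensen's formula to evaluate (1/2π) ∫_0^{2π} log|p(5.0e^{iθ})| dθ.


Zeros: -6, -4, 1, 1; r = 5.0.
Inside |z| < r: -4, 1, 1. Outside (|z| ≥ r): -6.
p(0) = 24, so log|p(0)| = log(24) = 3.1781.
Apply Jensen: I(r) = log|p(0)| + Σ_k log(r/|z_k|), summed over zeros inside |z| < r.
  log(r/|z_k|) for z_k = 1: log(5.0/1) = 1.6094
  log(r/|z_k|) for z_k = -4: log(5.0/4) = 0.2231
  log(r/|z_k|) for z_k = 1: log(5.0/1) = 1.6094
  Outside zeros (-6) contribute nothing to the Jensen sum.
Sum over inside zeros: 3.4420.
I(r) = log|p(0)| + (inside sum) = 3.1781 + 3.4420 = 6.6201.
Note: since some zeros are outside |z| ≤ r, the simplified n·log(r) form does NOT apply — only the inside zeros contribute.

I(r) ≈ 6.6201.


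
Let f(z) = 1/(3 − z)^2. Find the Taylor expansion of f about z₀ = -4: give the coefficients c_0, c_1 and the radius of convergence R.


Let w = z − z₀, so z = z₀ + w.
Then 3 − z = 3 − (z₀ + w) = (3 − z₀) − w = 7 − w.
f(z) = 1/(7 − w)^2 = (1/(7)^2) · (1 − w/(7))^{−2}.
By the binomial series (1−u)^{−2} = Σ_{n≥0} C(n+1, 1) u^n for |u|<1, with u = w/(7):
  c_n = C(n+1, 1) / (7)^(n+2).
  c_0 = 1/(7)^2 = 1/49.
  c_1 = 2/(7)^3 = 2/343.
The series is valid for |w/d| < 1, i.e. |z − z₀| < |d|.
Radius of convergence: R = |3 − z₀| = |7| = 7 (distance from z₀ to the singularity z = 3).

c_0 = 1/49, c_1 = 2/343; R = 7.


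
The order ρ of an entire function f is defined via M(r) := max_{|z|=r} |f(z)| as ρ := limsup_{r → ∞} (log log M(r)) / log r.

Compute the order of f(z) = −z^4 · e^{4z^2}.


M(r) = max_{|z|=r} |-1|·|z|^4·|e^{4z^2}| = 1·r^4 · e^{4r^2} (the factors attain their maxima compatibly on |z|=r). Then log M(r) = log 1 + 4·log r + 4r^2, dominated by the last term, so log log M(r) ~ 2·log r. The polynomial factor -1z^4 contributes only a log r term and does not affect the order. ρ = 2.
Therefore ρ = 2.

Order ρ = 2.


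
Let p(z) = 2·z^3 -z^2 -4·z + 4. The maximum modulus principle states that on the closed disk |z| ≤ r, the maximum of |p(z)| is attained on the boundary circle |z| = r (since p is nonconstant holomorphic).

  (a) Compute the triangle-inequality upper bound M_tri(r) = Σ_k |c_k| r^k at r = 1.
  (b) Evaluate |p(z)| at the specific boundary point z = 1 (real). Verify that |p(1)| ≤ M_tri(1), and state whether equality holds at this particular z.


Coefficients: c_0 = 4, c_1 = -4, c_2 = -1, c_3 = 2. Radius r = 1.
Part (a). Triangle bound: M_tri(r) = Σ_k |c_k| r^k
  = |4|·1^0 + |-4|·1^1 + |-1|·1^2 + |2|·1^3
  = 4 + 4 + 1 + 2 = 11.
This bounds M(r) := max_{|z|=r} |p(z)| from above; equality holds iff all terms c_k z^k can be made to align in phase at a single z on |z|=r.
Part (b). At z = 1 (real, on the circle |z| = r):
  p(1) = (4)·1^0 + (-4)·1^1 + (-1)·1^2 + (2)·1^3 = 1.
  |p(1)| = 1.
Check: |p(1)| = 1 ≤ 11 = M_tri(1). ✓ Equality does not hold at z = 1 (the coefficients have mixed signs, so the terms do not all align in phase there).

M_tri(1) = 11; |p(1)| = 1; equality at z=1: no.


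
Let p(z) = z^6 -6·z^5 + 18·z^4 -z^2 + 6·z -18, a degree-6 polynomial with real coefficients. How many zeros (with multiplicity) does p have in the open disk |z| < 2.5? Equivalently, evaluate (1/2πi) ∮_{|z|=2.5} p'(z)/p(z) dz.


The zeros of p are: 1, (3 + 3i), (3 - 3i), (0 + 1i), (0 - 1i), -1.
Their magnitudes are: 1, 4.243, 4.243, 1, 1, 1.
Zeros with |z| < R = 2.5: 1, (0 + 1i), (0 - 1i), -1.
Count = 4.
By the argument principle, (1/2πi) ∮_{|z|=R} p'(z)/p(z) dz equals exactly this count.

Number of zeros inside |z| < 2.5: 4.


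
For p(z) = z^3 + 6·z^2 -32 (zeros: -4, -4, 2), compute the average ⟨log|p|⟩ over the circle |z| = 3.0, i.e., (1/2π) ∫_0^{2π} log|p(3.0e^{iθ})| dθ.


Zeros: -4, -4, 2; r = 3.0.
Inside |z| < r: 2. Outside (|z| ≥ r): -4, -4.
p(0) = -32, so log|p(0)| = log(32) = 3.4657.
Apply Jensen: I(r) = log|p(0)| + Σ_k log(r/|z_k|), summed over zeros inside |z| < r.
  log(r/|z_k|) for z_k = 2: log(3.0/2) = 0.4055
  Outside zeros (-4, -4) contribute nothing to the Jensen sum.
Sum over inside zeros: 0.4055.
I(r) = log|p(0)| + (inside sum) = 3.4657 + 0.4055 = 3.8712.
Note: since some zeros are outside |z| ≤ r, the simplified n·log(r) form does NOT apply — only the inside zeros contribute.

I(r) ≈ 3.8712.


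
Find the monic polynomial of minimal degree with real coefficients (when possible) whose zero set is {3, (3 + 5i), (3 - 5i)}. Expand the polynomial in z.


The polynomial is p(z) = ∏_{α ∈ S} (z − α), where S = {3, (3 + 5i), (3 - 5i)}.
Expanding the product yields: p(z) = z^3 -9·z^2 + 52·z -102.
Note conjugate pairs combine to real quadratics: (z − (3+5i))(z − (3−5i)) = z² − 6z + 34.
The resulting polynomial has degree 3 and real coefficients as required.

p(z) = z^3 -9·z^2 + 52·z -102.


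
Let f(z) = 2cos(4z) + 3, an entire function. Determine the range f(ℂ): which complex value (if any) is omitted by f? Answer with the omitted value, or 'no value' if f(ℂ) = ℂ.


Little Picard bounds the complement of f(ℂ) to at most one point.
cos is entire and surjective onto ℂ: for every w ∈ ℂ, cos(ζ) = w has a solution ζ ∈ ℂ (e.g., via the complex inverse arccos). With ζ = 4z this gives z = ζ/(4). Then 2·cos(4z) takes every value in 2·ℂ = ℂ, and adding 3 is a bijection of ℂ. So f is surjective and omits no value. (Note: only on the real line is cos bounded by [−1, 1].)

Omitted value: no value.


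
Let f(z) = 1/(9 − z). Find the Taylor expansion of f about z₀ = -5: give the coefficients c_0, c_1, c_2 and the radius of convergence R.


Let w = z − z₀, so z = z₀ + w.
Then 9 − z = 9 − (z₀ + w) = (9 − z₀) − w = 14 − w.
f(z) = 1/(14 − w) = (1/(14)) · 1/(1 − w/(14)) = Σ_{n≥0} w^n / (14)^(n+1).
So c_n = 1/(14)^(n+1):
  c_0 = 1/(14)^1 = 1/14.
  c_1 = 1/(14)^2 = 1/196.
  c_2 = 1/(14)^3 = 1/2744.
The series is valid for |w/d| < 1, i.e. |z − z₀| < |d|.
Radius of convergence: R = |9 − z₀| = |14| = 14 (distance from z₀ to the singularity z = 9).

c_0 = 1/14, c_1 = 1/196, c_2 = 1/2744; R = 14.


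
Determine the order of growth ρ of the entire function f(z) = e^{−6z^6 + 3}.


|e^{−6z^6 + 3}| = e^{Re(-6·z^6) + 3} ≤ e^{6|z|^6 + 3} = e^{6r^6 + 3} on |z| = r, so ρ ≤ 6. Choosing z on |z|=r so that -6·z^6 is real positive (always possible by picking arg z appropriately) gives |f(z)| = e^{6r^6 + 3}, matching the bound. The additive constant 3 does not affect log log M(r) ~ 6·log r. Hence ρ = 6.
Therefore ρ = 6.

Order ρ = 6.


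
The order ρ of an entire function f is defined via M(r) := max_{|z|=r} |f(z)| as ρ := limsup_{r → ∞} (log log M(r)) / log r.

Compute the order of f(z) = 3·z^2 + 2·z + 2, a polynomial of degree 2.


|f(z)| ≤ Σ|c_k|·r^k = O(r^2) as r → ∞. Polynomial growth is O(e^{r^ε}) for every ε > 0 (since r^2/e^{r^ε} → 0), so ρ ≤ ε for all ε > 0, i.e. ρ = 0. Every nonconstant polynomial has order 0.
Therefore ρ = 0.

Order ρ = 0.


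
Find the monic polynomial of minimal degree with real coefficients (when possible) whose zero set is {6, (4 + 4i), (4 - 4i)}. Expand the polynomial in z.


The polynomial is p(z) = ∏_{α ∈ S} (z − α), where S = {6, (4 + 4i), (4 - 4i)}.
Expanding the product yields: p(z) = z^3 -14·z^2 + 80·z -192.
Note conjugate pairs combine to real quadratics: (z − (4+4i))(z − (4−4i)) = z² − 8z + 32.
The resulting polynomial has degree 3 and real coefficients as required.

p(z) = z^3 -14·z^2 + 80·z -192.
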